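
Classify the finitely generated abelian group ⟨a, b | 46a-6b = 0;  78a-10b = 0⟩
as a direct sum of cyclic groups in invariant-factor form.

Answer: M ≅ ℤ/2 ⊕ ℤ/4

Derivation:
rank_ℚ(R)=2; free=2−2=0
SNF(R) diag = [2, 4] → torsion [2, 4]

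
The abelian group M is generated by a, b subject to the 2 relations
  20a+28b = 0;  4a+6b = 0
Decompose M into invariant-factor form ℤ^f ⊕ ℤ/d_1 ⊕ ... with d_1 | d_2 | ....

Answer: M ≅ ℤ/2 ⊕ ℤ/4

Derivation:
rank_ℚ(R)=2; free=2−2=0
SNF(R) diag = [2, 4] → torsion [2, 4]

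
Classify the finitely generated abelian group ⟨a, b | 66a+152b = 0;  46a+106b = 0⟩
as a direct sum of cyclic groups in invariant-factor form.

Answer: M ≅ ℤ/2 ⊕ ℤ/2

Derivation:
rank_ℚ(R)=2; free=2−2=0
SNF(R) diag = [2, 2] → torsion [2, 2]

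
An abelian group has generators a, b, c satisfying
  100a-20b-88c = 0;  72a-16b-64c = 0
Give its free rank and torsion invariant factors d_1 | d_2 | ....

Answer: M ≅ ℤ^1 ⊕ ℤ/4 ⊕ ℤ/8

Derivation:
rank_ℚ(R)=2; free=3−2=1
SNF(R) diag = [4, 8] → torsion [4, 8]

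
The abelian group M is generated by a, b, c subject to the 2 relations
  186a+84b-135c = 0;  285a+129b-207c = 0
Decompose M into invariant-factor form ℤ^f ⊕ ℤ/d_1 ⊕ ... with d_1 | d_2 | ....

rank_ℚ(R)=2; free=3−2=1
SNF(R) diag = [3, 9] → torsion [3, 9]

Answer: M ≅ ℤ^1 ⊕ ℤ/3 ⊕ ℤ/9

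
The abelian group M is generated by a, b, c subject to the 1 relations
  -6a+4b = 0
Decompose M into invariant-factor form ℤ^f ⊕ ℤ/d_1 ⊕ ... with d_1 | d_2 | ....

Answer: M ≅ ℤ^2 ⊕ ℤ/2

Derivation:
rank_ℚ(R)=1; free=3−1=2
SNF(R) diag = [2] → torsion [2]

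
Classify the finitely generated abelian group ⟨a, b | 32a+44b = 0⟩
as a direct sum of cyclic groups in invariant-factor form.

Answer: M ≅ ℤ^1 ⊕ ℤ/4

Derivation:
rank_ℚ(R)=1; free=2−1=1
SNF(R) diag = [4] → torsion [4]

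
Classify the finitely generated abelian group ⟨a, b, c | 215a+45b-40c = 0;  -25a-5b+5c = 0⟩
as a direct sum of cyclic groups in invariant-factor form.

Answer: M ≅ ℤ^1 ⊕ ℤ/5 ⊕ ℤ/5

Derivation:
rank_ℚ(R)=2; free=3−2=1
SNF(R) diag = [5, 5] → torsion [5, 5]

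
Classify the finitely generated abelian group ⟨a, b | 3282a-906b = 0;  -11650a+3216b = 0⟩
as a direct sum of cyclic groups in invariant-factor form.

rank_ℚ(R)=2; free=2−2=0
SNF(R) diag = [2, 6] → torsion [2, 6]

Answer: M ≅ ℤ/2 ⊕ ℤ/6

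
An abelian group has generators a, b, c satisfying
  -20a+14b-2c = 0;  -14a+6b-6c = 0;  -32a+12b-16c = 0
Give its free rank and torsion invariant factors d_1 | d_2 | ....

Answer: M ≅ ℤ/2 ⊕ ℤ/2 ⊕ ℤ/4

Derivation:
rank_ℚ(R)=3; free=3−3=0
SNF(R) diag = [2, 2, 4] → torsion [2, 2, 4]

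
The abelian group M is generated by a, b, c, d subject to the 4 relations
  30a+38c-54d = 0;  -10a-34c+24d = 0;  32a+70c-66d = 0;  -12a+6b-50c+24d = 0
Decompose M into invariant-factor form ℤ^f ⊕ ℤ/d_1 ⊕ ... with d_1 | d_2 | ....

rank_ℚ(R)=4; free=4−4=0
SNF(R) diag = [2, 2, 6, 18] → torsion [2, 2, 6, 18]

Answer: M ≅ ℤ/2 ⊕ ℤ/2 ⊕ ℤ/6 ⊕ ℤ/18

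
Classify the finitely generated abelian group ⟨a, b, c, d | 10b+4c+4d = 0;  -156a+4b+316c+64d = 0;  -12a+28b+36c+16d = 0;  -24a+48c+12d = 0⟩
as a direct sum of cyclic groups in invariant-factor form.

Answer: M ≅ ℤ/2 ⊕ ℤ/4 ⊕ ℤ/12 ⊕ ℤ/24

Derivation:
rank_ℚ(R)=4; free=4−4=0
SNF(R) diag = [2, 4, 12, 24] → torsion [2, 4, 12, 24]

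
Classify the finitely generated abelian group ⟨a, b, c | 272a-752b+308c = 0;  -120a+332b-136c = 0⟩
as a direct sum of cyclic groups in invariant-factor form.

rank_ℚ(R)=2; free=3−2=1
SNF(R) diag = [4, 4] → torsion [4, 4]

Answer: M ≅ ℤ^1 ⊕ ℤ/4 ⊕ ℤ/4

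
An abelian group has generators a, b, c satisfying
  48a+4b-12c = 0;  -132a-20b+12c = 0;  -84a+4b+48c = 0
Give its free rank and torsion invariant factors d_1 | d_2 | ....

rank_ℚ(R)=3; free=3−3=0
SNF(R) diag = [4, 12, 12] → torsion [4, 12, 12]

Answer: M ≅ ℤ/4 ⊕ ℤ/12 ⊕ ℤ/12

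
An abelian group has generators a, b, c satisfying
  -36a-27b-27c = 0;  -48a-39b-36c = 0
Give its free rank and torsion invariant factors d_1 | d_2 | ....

Answer: M ≅ ℤ^1 ⊕ ℤ/3 ⊕ ℤ/9

Derivation:
rank_ℚ(R)=2; free=3−2=1
SNF(R) diag = [3, 9] → torsion [3, 9]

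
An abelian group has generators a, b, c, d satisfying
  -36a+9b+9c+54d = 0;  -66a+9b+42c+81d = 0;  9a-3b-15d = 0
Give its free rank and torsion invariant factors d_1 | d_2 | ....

rank_ℚ(R)=3; free=4−3=1
SNF(R) diag = [3, 3, 9] → torsion [3, 3, 9]

Answer: M ≅ ℤ^1 ⊕ ℤ/3 ⊕ ℤ/3 ⊕ ℤ/9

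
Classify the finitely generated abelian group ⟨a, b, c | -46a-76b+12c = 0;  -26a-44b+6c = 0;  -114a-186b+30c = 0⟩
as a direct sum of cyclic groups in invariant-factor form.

Answer: M ≅ ℤ/2 ⊕ ℤ/6 ⊕ ℤ/6

Derivation:
rank_ℚ(R)=3; free=3−3=0
SNF(R) diag = [2, 6, 6] → torsion [2, 6, 6]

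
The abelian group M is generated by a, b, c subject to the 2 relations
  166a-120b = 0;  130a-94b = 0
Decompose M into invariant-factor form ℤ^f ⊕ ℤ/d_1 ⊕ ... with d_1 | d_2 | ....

rank_ℚ(R)=2; free=3−2=1
SNF(R) diag = [2, 2] → torsion [2, 2]

Answer: M ≅ ℤ^1 ⊕ ℤ/2 ⊕ ℤ/2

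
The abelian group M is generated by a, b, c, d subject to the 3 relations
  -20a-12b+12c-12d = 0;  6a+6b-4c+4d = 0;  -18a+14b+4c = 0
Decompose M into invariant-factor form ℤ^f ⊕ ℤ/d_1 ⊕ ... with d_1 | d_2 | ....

rank_ℚ(R)=3; free=4−3=1
SNF(R) diag = [2, 4, 4] → torsion [2, 4, 4]

Answer: M ≅ ℤ^1 ⊕ ℤ/2 ⊕ ℤ/4 ⊕ ℤ/4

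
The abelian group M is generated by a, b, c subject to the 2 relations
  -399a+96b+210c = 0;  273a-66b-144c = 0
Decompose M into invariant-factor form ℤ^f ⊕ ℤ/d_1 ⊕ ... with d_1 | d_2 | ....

rank_ℚ(R)=2; free=3−2=1
SNF(R) diag = [3, 6] → torsion [3, 6]

Answer: M ≅ ℤ^1 ⊕ ℤ/3 ⊕ ℤ/6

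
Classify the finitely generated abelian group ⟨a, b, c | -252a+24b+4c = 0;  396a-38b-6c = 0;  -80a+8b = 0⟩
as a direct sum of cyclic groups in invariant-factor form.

Answer: M ≅ ℤ/2 ⊕ ℤ/4 ⊕ ℤ/8

Derivation:
rank_ℚ(R)=3; free=3−3=0
SNF(R) diag = [2, 4, 8] → torsion [2, 4, 8]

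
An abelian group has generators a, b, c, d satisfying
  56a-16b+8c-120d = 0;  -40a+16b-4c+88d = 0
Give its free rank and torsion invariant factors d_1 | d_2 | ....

rank_ℚ(R)=2; free=4−2=2
SNF(R) diag = [4, 8] → torsion [4, 8]

Answer: M ≅ ℤ^2 ⊕ ℤ/4 ⊕ ℤ/8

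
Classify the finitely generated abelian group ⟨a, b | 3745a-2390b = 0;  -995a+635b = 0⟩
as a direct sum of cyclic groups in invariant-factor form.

rank_ℚ(R)=2; free=2−2=0
SNF(R) diag = [5, 5] → torsion [5, 5]

Answer: M ≅ ℤ/5 ⊕ ℤ/5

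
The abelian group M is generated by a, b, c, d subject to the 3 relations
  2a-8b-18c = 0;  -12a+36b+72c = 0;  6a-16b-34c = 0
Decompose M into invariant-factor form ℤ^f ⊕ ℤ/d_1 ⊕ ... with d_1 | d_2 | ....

Answer: M ≅ ℤ^1 ⊕ ℤ/2 ⊕ ℤ/4 ⊕ ℤ/12

Derivation:
rank_ℚ(R)=3; free=4−3=1
SNF(R) diag = [2, 4, 12] → torsion [2, 4, 12]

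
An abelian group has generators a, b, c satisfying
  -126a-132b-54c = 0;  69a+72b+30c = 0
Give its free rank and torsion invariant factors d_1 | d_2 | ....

Answer: M ≅ ℤ^1 ⊕ ℤ/3 ⊕ ℤ/6

Derivation:
rank_ℚ(R)=2; free=3−2=1
SNF(R) diag = [3, 6] → torsion [3, 6]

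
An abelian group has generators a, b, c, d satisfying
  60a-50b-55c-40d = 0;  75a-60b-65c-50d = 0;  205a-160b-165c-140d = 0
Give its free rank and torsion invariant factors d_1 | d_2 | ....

rank_ℚ(R)=3; free=4−3=1
SNF(R) diag = [5, 5, 10] → torsion [5, 5, 10]

Answer: M ≅ ℤ^1 ⊕ ℤ/5 ⊕ ℤ/5 ⊕ ℤ/10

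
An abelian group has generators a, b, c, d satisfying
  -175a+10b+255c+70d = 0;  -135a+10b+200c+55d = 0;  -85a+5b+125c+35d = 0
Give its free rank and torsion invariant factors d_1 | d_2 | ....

Answer: M ≅ ℤ^1 ⊕ ℤ/5 ⊕ ℤ/5 ⊕ ℤ/15

Derivation:
rank_ℚ(R)=3; free=4−3=1
SNF(R) diag = [5, 5, 15] → torsion [5, 5, 15]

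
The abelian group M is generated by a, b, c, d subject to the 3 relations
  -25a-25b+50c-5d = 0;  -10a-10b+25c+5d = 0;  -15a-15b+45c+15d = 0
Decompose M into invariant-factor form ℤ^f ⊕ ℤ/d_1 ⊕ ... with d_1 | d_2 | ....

Answer: M ≅ ℤ^1 ⊕ ℤ/5 ⊕ ℤ/5 ⊕ ℤ/15

Derivation:
rank_ℚ(R)=3; free=4−3=1
SNF(R) diag = [5, 5, 15] → torsion [5, 5, 15]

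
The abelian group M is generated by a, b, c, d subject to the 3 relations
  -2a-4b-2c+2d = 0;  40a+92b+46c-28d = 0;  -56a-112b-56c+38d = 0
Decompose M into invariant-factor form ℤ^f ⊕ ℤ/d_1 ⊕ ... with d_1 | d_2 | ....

Answer: M ≅ ℤ^1 ⊕ ℤ/2 ⊕ ℤ/6 ⊕ ℤ/18

Derivation:
rank_ℚ(R)=3; free=4−3=1
SNF(R) diag = [2, 6, 18] → torsion [2, 6, 18]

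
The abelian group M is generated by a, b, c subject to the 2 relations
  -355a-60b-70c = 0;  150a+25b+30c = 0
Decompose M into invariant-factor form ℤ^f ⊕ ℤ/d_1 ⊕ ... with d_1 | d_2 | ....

rank_ℚ(R)=2; free=3−2=1
SNF(R) diag = [5, 5] → torsion [5, 5]

Answer: M ≅ ℤ^1 ⊕ ℤ/5 ⊕ ℤ/5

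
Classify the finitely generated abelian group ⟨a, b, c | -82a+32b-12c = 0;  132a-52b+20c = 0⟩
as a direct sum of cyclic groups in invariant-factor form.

Answer: M ≅ ℤ^1 ⊕ ℤ/2 ⊕ ℤ/4

Derivation:
rank_ℚ(R)=2; free=3−2=1
SNF(R) diag = [2, 4] → torsion [2, 4]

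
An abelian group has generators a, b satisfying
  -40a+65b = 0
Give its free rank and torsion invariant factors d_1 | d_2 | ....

Answer: M ≅ ℤ^1 ⊕ ℤ/5

Derivation:
rank_ℚ(R)=1; free=2−1=1
SNF(R) diag = [5] → torsion [5]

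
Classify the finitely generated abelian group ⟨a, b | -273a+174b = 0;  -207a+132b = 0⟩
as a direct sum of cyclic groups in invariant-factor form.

rank_ℚ(R)=2; free=2−2=0
SNF(R) diag = [3, 6] → torsion [3, 6]

Answer: M ≅ ℤ/3 ⊕ ℤ/6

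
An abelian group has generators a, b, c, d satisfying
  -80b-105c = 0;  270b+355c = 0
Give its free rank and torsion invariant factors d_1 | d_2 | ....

Answer: M ≅ ℤ^2 ⊕ ℤ/5 ⊕ ℤ/10

Derivation:
rank_ℚ(R)=2; free=4−2=2
SNF(R) diag = [5, 10] → torsion [5, 10]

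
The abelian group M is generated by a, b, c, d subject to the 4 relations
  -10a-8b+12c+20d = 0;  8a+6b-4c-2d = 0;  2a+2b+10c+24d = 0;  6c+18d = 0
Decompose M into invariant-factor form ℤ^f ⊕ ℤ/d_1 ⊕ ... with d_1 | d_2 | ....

rank_ℚ(R)=4; free=4−4=0
SNF(R) diag = [2, 2, 6, 12] → torsion [2, 2, 6, 12]

Answer: M ≅ ℤ/2 ⊕ ℤ/2 ⊕ ℤ/6 ⊕ ℤ/12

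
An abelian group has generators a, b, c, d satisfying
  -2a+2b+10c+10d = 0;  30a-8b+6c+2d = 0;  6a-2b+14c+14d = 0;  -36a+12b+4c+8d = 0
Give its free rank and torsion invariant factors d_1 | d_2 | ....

Answer: M ≅ ℤ/2 ⊕ ℤ/2 ⊕ ℤ/4 ⊕ ℤ/4

Derivation:
rank_ℚ(R)=4; free=4−4=0
SNF(R) diag = [2, 2, 4, 4] → torsion [2, 2, 4, 4]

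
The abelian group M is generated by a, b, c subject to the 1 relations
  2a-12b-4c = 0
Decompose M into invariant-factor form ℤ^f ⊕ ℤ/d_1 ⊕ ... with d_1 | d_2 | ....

rank_ℚ(R)=1; free=3−1=2
SNF(R) diag = [2] → torsion [2]

Answer: M ≅ ℤ^2 ⊕ ℤ/2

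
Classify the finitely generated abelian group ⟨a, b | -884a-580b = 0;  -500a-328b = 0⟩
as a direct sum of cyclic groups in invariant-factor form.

rank_ℚ(R)=2; free=2−2=0
SNF(R) diag = [4, 12] → torsion [4, 12]

Answer: M ≅ ℤ/4 ⊕ ℤ/12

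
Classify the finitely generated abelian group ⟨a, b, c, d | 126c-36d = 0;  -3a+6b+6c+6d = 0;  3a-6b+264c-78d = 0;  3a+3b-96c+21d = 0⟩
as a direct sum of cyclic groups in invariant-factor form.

Answer: M ≅ ℤ/3 ⊕ ℤ/9 ⊕ ℤ/18 ⊕ ℤ/36

Derivation:
rank_ℚ(R)=4; free=4−4=0
SNF(R) diag = [3, 9, 18, 36] → torsion [3, 9, 18, 36]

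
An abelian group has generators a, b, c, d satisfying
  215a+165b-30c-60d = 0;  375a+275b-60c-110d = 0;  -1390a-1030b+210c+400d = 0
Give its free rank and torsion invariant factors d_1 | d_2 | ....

rank_ℚ(R)=3; free=4−3=1
SNF(R) diag = [5, 10, 30] → torsion [5, 10, 30]

Answer: M ≅ ℤ^1 ⊕ ℤ/5 ⊕ ℤ/10 ⊕ ℤ/30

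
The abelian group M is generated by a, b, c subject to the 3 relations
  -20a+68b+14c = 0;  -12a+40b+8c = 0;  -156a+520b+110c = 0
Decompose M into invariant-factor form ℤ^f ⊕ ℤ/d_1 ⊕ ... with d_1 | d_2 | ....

rank_ℚ(R)=3; free=3−3=0
SNF(R) diag = [2, 4, 12] → torsion [2, 4, 12]

Answer: M ≅ ℤ/2 ⊕ ℤ/4 ⊕ ℤ/12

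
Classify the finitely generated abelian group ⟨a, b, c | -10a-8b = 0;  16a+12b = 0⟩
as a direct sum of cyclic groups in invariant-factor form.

rank_ℚ(R)=2; free=3−2=1
SNF(R) diag = [2, 4] → torsion [2, 4]

Answer: M ≅ ℤ^1 ⊕ ℤ/2 ⊕ ℤ/4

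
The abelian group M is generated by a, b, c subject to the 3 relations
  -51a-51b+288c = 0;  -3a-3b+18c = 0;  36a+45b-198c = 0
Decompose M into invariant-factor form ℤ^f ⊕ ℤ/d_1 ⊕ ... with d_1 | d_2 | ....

Answer: M ≅ ℤ/3 ⊕ ℤ/9 ⊕ ℤ/18

Derivation:
rank_ℚ(R)=3; free=3−3=0
SNF(R) diag = [3, 9, 18] → torsion [3, 9, 18]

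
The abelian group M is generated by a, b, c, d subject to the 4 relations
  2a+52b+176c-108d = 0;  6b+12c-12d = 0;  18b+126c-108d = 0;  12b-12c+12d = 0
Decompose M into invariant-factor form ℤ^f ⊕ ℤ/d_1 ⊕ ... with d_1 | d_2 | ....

rank_ℚ(R)=4; free=4−4=0
SNF(R) diag = [2, 6, 18, 36] → torsion [2, 6, 18, 36]

Answer: M ≅ ℤ/2 ⊕ ℤ/6 ⊕ ℤ/18 ⊕ ℤ/36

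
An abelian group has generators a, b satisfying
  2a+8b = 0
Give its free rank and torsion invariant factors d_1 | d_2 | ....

Answer: M ≅ ℤ^1 ⊕ ℤ/2

Derivation:
rank_ℚ(R)=1; free=2−1=1
SNF(R) diag = [2] → torsion [2]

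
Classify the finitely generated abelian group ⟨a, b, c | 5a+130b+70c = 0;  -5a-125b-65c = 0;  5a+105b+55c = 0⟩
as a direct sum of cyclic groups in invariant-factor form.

Answer: M ≅ ℤ/5 ⊕ ℤ/5 ⊕ ℤ/10

Derivation:
rank_ℚ(R)=3; free=3−3=0
SNF(R) diag = [5, 5, 10] → torsion [5, 5, 10]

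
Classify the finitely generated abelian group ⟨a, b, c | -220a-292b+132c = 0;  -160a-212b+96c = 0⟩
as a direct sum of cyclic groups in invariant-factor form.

rank_ℚ(R)=2; free=3−2=1
SNF(R) diag = [4, 4] → torsion [4, 4]

Answer: M ≅ ℤ^1 ⊕ ℤ/4 ⊕ ℤ/4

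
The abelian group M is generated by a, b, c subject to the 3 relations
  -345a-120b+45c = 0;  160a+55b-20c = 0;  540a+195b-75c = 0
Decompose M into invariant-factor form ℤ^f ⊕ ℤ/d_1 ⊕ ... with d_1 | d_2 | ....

Answer: M ≅ ℤ/5 ⊕ ℤ/15 ⊕ ℤ/15

Derivation:
rank_ℚ(R)=3; free=3−3=0
SNF(R) diag = [5, 15, 15] → torsion [5, 15, 15]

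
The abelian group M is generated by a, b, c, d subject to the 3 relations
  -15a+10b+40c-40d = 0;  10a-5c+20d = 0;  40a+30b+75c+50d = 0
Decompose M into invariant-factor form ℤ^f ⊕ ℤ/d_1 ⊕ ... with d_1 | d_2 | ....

rank_ℚ(R)=3; free=4−3=1
SNF(R) diag = [5, 5, 10] → torsion [5, 5, 10]

Answer: M ≅ ℤ^1 ⊕ ℤ/5 ⊕ ℤ/5 ⊕ ℤ/10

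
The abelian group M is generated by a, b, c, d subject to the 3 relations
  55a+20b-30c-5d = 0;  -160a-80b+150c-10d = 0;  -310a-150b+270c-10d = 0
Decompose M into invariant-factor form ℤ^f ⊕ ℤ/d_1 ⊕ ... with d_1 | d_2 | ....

Answer: M ≅ ℤ^1 ⊕ ℤ/5 ⊕ ℤ/10 ⊕ ℤ/30

Derivation:
rank_ℚ(R)=3; free=4−3=1
SNF(R) diag = [5, 10, 30] → torsion [5, 10, 30]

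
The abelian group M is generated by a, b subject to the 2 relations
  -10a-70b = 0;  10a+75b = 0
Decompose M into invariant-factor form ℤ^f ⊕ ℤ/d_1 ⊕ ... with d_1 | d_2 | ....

rank_ℚ(R)=2; free=2−2=0
SNF(R) diag = [5, 10] → torsion [5, 10]

Answer: M ≅ ℤ/5 ⊕ ℤ/10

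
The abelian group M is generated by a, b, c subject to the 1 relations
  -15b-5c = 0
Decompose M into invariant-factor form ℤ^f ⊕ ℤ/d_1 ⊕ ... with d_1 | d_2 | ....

rank_ℚ(R)=1; free=3−1=2
SNF(R) diag = [5] → torsion [5]

Answer: M ≅ ℤ^2 ⊕ ℤ/5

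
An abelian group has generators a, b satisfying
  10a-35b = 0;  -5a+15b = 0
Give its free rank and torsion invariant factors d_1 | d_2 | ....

Answer: M ≅ ℤ/5 ⊕ ℤ/5

Derivation:
rank_ℚ(R)=2; free=2−2=0
SNF(R) diag = [5, 5] → torsion [5, 5]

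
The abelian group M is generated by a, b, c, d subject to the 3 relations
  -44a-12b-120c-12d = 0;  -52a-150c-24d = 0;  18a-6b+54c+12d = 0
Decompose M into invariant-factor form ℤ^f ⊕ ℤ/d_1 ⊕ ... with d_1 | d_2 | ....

Answer: M ≅ ℤ^1 ⊕ ℤ/2 ⊕ ℤ/6 ⊕ ℤ/12

Derivation:
rank_ℚ(R)=3; free=4−3=1
SNF(R) diag = [2, 6, 12] → torsion [2, 6, 12]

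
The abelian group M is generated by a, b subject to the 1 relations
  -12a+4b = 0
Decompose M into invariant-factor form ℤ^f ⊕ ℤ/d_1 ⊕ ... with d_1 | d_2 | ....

Answer: M ≅ ℤ^1 ⊕ ℤ/4

Derivation:
rank_ℚ(R)=1; free=2−1=1
SNF(R) diag = [4] → torsion [4]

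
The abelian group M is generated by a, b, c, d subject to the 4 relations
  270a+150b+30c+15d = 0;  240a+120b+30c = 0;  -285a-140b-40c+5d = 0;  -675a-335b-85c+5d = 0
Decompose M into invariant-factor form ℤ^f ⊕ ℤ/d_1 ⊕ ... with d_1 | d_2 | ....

Answer: M ≅ ℤ/5 ⊕ ℤ/15 ⊕ ℤ/15 ⊕ ℤ/30

Derivation:
rank_ℚ(R)=4; free=4−4=0
SNF(R) diag = [5, 15, 15, 30] → torsion [5, 15, 15, 30]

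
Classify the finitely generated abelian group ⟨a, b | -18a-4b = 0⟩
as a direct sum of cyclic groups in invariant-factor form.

rank_ℚ(R)=1; free=2−1=1
SNF(R) diag = [2] → torsion [2]

Answer: M ≅ ℤ^1 ⊕ ℤ/2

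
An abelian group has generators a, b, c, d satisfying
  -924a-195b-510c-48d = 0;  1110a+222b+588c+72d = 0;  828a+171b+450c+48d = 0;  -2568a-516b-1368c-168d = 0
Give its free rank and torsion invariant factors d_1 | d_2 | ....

Answer: M ≅ ℤ/3 ⊕ ℤ/6 ⊕ ℤ/12 ⊕ ℤ/24

Derivation:
rank_ℚ(R)=4; free=4−4=0
SNF(R) diag = [3, 6, 12, 24] → torsion [3, 6, 12, 24]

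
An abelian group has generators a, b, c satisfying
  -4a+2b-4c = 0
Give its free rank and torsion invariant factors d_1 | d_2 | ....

rank_ℚ(R)=1; free=3−1=2
SNF(R) diag = [2] → torsion [2]

Answer: M ≅ ℤ^2 ⊕ ℤ/2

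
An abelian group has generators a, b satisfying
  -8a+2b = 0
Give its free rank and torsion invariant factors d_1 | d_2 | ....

Answer: M ≅ ℤ^1 ⊕ ℤ/2

Derivation:
rank_ℚ(R)=1; free=2−1=1
SNF(R) diag = [2] → torsion [2]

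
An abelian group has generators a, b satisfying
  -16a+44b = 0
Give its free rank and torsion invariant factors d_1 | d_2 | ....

Answer: M ≅ ℤ^1 ⊕ ℤ/4

Derivation:
rank_ℚ(R)=1; free=2−1=1
SNF(R) diag = [4] → torsion [4]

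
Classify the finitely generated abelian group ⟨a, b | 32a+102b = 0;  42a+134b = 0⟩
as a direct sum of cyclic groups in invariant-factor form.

Answer: M ≅ ℤ/2 ⊕ ℤ/2

Derivation:
rank_ℚ(R)=2; free=2−2=0
SNF(R) diag = [2, 2] → torsion [2, 2]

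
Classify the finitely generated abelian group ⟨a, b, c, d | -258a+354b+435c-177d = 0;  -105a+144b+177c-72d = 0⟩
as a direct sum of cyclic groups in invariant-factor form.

rank_ℚ(R)=2; free=4−2=2
SNF(R) diag = [3, 3] → torsion [3, 3]

Answer: M ≅ ℤ^2 ⊕ ℤ/3 ⊕ ℤ/3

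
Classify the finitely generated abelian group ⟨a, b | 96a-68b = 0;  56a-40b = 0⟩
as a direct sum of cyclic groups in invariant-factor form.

rank_ℚ(R)=2; free=2−2=0
SNF(R) diag = [4, 8] → torsion [4, 8]

Answer: M ≅ ℤ/4 ⊕ ℤ/8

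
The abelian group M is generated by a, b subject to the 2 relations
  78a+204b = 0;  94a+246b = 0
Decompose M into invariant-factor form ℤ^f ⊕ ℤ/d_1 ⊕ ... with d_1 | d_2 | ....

rank_ℚ(R)=2; free=2−2=0
SNF(R) diag = [2, 6] → torsion [2, 6]

Answer: M ≅ ℤ/2 ⊕ ℤ/6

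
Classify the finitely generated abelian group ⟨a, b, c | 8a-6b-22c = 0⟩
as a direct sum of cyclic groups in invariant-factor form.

Answer: M ≅ ℤ^2 ⊕ ℤ/2

Derivation:
rank_ℚ(R)=1; free=3−1=2
SNF(R) diag = [2] → torsion [2]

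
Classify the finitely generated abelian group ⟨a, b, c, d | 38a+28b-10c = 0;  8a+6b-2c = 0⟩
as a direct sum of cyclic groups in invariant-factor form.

rank_ℚ(R)=2; free=4−2=2
SNF(R) diag = [2, 2] → torsion [2, 2]

Answer: M ≅ ℤ^2 ⊕ ℤ/2 ⊕ ℤ/2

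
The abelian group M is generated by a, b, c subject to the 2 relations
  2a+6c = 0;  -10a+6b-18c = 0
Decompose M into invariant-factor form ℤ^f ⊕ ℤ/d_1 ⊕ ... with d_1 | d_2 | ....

rank_ℚ(R)=2; free=3−2=1
SNF(R) diag = [2, 6] → torsion [2, 6]

Answer: M ≅ ℤ^1 ⊕ ℤ/2 ⊕ ℤ/6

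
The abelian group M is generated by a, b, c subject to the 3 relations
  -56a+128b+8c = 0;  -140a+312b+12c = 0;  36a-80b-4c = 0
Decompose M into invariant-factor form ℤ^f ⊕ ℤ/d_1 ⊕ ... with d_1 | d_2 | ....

rank_ℚ(R)=3; free=3−3=0
SNF(R) diag = [4, 8, 16] → torsion [4, 8, 16]

Answer: M ≅ ℤ/4 ⊕ ℤ/8 ⊕ ℤ/16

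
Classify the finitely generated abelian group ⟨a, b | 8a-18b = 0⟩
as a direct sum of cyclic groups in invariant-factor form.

rank_ℚ(R)=1; free=2−1=1
SNF(R) diag = [2] → torsion [2]

Answer: M ≅ ℤ^1 ⊕ ℤ/2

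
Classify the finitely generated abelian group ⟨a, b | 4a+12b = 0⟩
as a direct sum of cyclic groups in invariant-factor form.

Answer: M ≅ ℤ^1 ⊕ ℤ/4

Derivation:
rank_ℚ(R)=1; free=2−1=1
SNF(R) diag = [4] → torsion [4]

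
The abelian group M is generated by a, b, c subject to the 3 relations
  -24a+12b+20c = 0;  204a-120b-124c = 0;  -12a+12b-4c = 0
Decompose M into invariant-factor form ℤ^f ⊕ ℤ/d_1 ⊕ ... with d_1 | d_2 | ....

rank_ℚ(R)=3; free=3−3=0
SNF(R) diag = [4, 12, 12] → torsion [4, 12, 12]

Answer: M ≅ ℤ/4 ⊕ ℤ/12 ⊕ ℤ/12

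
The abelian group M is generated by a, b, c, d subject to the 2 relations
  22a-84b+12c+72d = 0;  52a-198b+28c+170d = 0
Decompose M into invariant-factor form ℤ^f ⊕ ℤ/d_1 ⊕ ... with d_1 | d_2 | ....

Answer: M ≅ ℤ^2 ⊕ ℤ/2 ⊕ ℤ/2

Derivation:
rank_ℚ(R)=2; free=4−2=2
SNF(R) diag = [2, 2] → torsion [2, 2]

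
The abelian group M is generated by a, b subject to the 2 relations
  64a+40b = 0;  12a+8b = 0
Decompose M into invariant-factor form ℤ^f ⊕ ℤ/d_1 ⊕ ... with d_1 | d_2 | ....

Answer: M ≅ ℤ/4 ⊕ ℤ/8

Derivation:
rank_ℚ(R)=2; free=2−2=0
SNF(R) diag = [4, 8] → torsion [4, 8]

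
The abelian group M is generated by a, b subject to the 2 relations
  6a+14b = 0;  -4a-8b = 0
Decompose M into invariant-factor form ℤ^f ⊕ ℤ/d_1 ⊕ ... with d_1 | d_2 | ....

Answer: M ≅ ℤ/2 ⊕ ℤ/4

Derivation:
rank_ℚ(R)=2; free=2−2=0
SNF(R) diag = [2, 4] → torsion [2, 4]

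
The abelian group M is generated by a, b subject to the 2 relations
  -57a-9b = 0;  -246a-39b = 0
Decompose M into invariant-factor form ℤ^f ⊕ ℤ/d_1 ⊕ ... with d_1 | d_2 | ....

Answer: M ≅ ℤ/3 ⊕ ℤ/3

Derivation:
rank_ℚ(R)=2; free=2−2=0
SNF(R) diag = [3, 3] → torsion [3, 3]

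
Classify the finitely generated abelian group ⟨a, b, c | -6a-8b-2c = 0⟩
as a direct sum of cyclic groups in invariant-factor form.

rank_ℚ(R)=1; free=3−1=2
SNF(R) diag = [2] → torsion [2]

Answer: M ≅ ℤ^2 ⊕ ℤ/2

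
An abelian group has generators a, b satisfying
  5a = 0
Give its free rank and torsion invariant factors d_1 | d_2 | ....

rank_ℚ(R)=1; free=2−1=1
SNF(R) diag = [5] → torsion [5]

Answer: M ≅ ℤ^1 ⊕ ℤ/5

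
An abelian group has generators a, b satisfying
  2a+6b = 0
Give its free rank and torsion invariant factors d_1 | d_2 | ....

Answer: M ≅ ℤ^1 ⊕ ℤ/2

Derivation:
rank_ℚ(R)=1; free=2−1=1
SNF(R) diag = [2] → torsion [2]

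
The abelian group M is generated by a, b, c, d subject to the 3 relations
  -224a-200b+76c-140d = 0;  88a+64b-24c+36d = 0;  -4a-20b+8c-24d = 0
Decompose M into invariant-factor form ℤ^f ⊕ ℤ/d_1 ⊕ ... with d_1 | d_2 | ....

rank_ℚ(R)=3; free=4−3=1
SNF(R) diag = [4, 4, 4] → torsion [4, 4, 4]

Answer: M ≅ ℤ^1 ⊕ ℤ/4 ⊕ ℤ/4 ⊕ ℤ/4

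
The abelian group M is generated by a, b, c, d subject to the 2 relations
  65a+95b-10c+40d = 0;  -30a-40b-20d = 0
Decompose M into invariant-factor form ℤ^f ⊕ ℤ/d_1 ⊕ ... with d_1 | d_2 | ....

Answer: M ≅ ℤ^2 ⊕ ℤ/5 ⊕ ℤ/10

Derivation:
rank_ℚ(R)=2; free=4−2=2
SNF(R) diag = [5, 10] → torsion [5, 10]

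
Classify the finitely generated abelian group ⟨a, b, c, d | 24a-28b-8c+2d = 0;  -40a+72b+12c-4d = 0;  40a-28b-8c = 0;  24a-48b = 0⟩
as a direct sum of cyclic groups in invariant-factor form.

Answer: M ≅ ℤ/2 ⊕ ℤ/4 ⊕ ℤ/12 ⊕ ℤ/24

Derivation:
rank_ℚ(R)=4; free=4−4=0
SNF(R) diag = [2, 4, 12, 24] → torsion [2, 4, 12, 24]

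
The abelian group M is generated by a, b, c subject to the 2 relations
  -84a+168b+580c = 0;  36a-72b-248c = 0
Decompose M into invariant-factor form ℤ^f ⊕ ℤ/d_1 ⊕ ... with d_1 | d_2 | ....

rank_ℚ(R)=2; free=3−2=1
SNF(R) diag = [4, 12] → torsion [4, 12]

Answer: M ≅ ℤ^1 ⊕ ℤ/4 ⊕ ℤ/12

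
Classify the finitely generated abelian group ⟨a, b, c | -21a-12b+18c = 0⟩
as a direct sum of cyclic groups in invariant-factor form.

Answer: M ≅ ℤ^2 ⊕ ℤ/3

Derivation:
rank_ℚ(R)=1; free=3−1=2
SNF(R) diag = [3] → torsion [3]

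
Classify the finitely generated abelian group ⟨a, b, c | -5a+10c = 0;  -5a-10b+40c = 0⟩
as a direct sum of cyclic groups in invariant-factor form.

Answer: M ≅ ℤ^1 ⊕ ℤ/5 ⊕ ℤ/10

Derivation:
rank_ℚ(R)=2; free=3−2=1
SNF(R) diag = [5, 10] → torsion [5, 10]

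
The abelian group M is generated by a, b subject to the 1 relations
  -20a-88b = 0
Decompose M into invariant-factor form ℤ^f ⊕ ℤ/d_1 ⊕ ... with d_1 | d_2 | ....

Answer: M ≅ ℤ^1 ⊕ ℤ/4

Derivation:
rank_ℚ(R)=1; free=2−1=1
SNF(R) diag = [4] → torsion [4]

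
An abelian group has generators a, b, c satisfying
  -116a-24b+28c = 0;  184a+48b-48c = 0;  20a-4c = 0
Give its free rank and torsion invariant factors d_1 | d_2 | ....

Answer: M ≅ ℤ/4 ⊕ ℤ/8 ⊕ ℤ/24

Derivation:
rank_ℚ(R)=3; free=3−3=0
SNF(R) diag = [4, 8, 24] → torsion [4, 8, 24]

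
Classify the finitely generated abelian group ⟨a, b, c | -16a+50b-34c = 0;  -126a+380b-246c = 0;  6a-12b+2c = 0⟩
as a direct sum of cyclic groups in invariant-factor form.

Answer: M ≅ ℤ/2 ⊕ ℤ/2 ⊕ ℤ/4

Derivation:
rank_ℚ(R)=3; free=3−3=0
SNF(R) diag = [2, 2, 4] → torsion [2, 2, 4]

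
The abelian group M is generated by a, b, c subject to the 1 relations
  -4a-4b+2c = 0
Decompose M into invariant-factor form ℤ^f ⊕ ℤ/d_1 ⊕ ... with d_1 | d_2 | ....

rank_ℚ(R)=1; free=3−1=2
SNF(R) diag = [2] → torsion [2]

Answer: M ≅ ℤ^2 ⊕ ℤ/2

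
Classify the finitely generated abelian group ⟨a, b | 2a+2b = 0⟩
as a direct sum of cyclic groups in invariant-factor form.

rank_ℚ(R)=1; free=2−1=1
SNF(R) diag = [2] → torsion [2]

Answer: M ≅ ℤ^1 ⊕ ℤ/2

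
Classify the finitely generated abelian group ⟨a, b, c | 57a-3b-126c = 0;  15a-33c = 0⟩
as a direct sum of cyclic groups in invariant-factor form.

rank_ℚ(R)=2; free=3−2=1
SNF(R) diag = [3, 3] → torsion [3, 3]

Answer: M ≅ ℤ^1 ⊕ ℤ/3 ⊕ ℤ/3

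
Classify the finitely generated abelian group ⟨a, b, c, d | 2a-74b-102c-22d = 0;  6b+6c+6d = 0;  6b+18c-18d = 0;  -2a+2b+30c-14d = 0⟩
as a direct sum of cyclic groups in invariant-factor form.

rank_ℚ(R)=4; free=4−4=0
SNF(R) diag = [2, 6, 12, 36] → torsion [2, 6, 12, 36]

Answer: M ≅ ℤ/2 ⊕ ℤ/6 ⊕ ℤ/12 ⊕ ℤ/36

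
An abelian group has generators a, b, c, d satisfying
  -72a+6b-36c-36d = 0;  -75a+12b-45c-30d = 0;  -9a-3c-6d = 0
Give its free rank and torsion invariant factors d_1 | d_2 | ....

rank_ℚ(R)=3; free=4−3=1
SNF(R) diag = [3, 6, 12] → torsion [3, 6, 12]

Answer: M ≅ ℤ^1 ⊕ ℤ/3 ⊕ ℤ/6 ⊕ ℤ/12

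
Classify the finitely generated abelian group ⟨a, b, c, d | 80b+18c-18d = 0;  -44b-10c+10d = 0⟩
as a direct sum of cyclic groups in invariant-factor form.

rank_ℚ(R)=2; free=4−2=2
SNF(R) diag = [2, 4] → torsion [2, 4]

Answer: M ≅ ℤ^2 ⊕ ℤ/2 ⊕ ℤ/4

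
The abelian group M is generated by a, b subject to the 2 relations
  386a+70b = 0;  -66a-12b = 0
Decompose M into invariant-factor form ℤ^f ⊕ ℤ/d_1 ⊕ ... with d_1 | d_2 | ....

Answer: M ≅ ℤ/2 ⊕ ℤ/6

Derivation:
rank_ℚ(R)=2; free=2−2=0
SNF(R) diag = [2, 6] → torsion [2, 6]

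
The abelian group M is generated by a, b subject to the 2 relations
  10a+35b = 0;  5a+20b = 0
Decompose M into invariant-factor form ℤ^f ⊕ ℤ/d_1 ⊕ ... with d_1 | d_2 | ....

rank_ℚ(R)=2; free=2−2=0
SNF(R) diag = [5, 5] → torsion [5, 5]

Answer: M ≅ ℤ/5 ⊕ ℤ/5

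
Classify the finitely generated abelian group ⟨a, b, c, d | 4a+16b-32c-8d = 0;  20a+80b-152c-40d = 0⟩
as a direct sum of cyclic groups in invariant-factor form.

Answer: M ≅ ℤ^2 ⊕ ℤ/4 ⊕ ℤ/8

Derivation:
rank_ℚ(R)=2; free=4−2=2
SNF(R) diag = [4, 8] → torsion [4, 8]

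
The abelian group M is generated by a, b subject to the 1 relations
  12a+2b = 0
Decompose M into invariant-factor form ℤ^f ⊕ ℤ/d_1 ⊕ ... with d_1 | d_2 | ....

Answer: M ≅ ℤ^1 ⊕ ℤ/2

Derivation:
rank_ℚ(R)=1; free=2−1=1
SNF(R) diag = [2] → torsion [2]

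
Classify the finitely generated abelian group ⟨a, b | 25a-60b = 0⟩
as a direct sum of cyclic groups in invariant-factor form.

rank_ℚ(R)=1; free=2−1=1
SNF(R) diag = [5] → torsion [5]

Answer: M ≅ ℤ^1 ⊕ ℤ/5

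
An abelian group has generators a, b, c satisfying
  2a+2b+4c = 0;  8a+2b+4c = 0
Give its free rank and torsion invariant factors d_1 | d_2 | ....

Answer: M ≅ ℤ^1 ⊕ ℤ/2 ⊕ ℤ/6

Derivation:
rank_ℚ(R)=2; free=3−2=1
SNF(R) diag = [2, 6] → torsion [2, 6]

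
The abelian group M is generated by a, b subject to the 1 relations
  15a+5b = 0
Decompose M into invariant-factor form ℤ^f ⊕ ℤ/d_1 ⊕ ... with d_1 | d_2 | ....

rank_ℚ(R)=1; free=2−1=1
SNF(R) diag = [5] → torsion [5]

Answer: M ≅ ℤ^1 ⊕ ℤ/5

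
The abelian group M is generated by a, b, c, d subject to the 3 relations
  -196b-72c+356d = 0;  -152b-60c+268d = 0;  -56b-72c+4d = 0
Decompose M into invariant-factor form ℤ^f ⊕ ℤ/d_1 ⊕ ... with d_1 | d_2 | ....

rank_ℚ(R)=3; free=4−3=1
SNF(R) diag = [4, 12, 36] → torsion [4, 12, 36]

Answer: M ≅ ℤ^1 ⊕ ℤ/4 ⊕ ℤ/12 ⊕ ℤ/36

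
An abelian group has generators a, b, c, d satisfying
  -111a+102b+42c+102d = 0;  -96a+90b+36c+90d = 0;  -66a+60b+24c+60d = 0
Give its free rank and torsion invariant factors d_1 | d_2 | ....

rank_ℚ(R)=3; free=4−3=1
SNF(R) diag = [3, 6, 12] → torsion [3, 6, 12]

Answer: M ≅ ℤ^1 ⊕ ℤ/3 ⊕ ℤ/6 ⊕ ℤ/12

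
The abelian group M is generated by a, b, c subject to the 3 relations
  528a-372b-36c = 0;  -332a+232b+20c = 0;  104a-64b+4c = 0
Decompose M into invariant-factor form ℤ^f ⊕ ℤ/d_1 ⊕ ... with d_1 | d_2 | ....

Answer: M ≅ ℤ/4 ⊕ ℤ/12 ⊕ ℤ/36

Derivation:
rank_ℚ(R)=3; free=3−3=0
SNF(R) diag = [4, 12, 36] → torsion [4, 12, 36]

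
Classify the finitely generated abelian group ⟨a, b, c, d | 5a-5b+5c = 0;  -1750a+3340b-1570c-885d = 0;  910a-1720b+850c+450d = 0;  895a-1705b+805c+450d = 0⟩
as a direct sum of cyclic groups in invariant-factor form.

rank_ℚ(R)=4; free=4−4=0
SNF(R) diag = [5, 15, 30, 90] → torsion [5, 15, 30, 90]

Answer: M ≅ ℤ/5 ⊕ ℤ/15 ⊕ ℤ/30 ⊕ ℤ/90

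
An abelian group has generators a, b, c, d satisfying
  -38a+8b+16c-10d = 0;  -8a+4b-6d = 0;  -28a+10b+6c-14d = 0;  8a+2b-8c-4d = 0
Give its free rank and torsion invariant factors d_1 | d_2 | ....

rank_ℚ(R)=4; free=4−4=0
SNF(R) diag = [2, 2, 2, 2] → torsion [2, 2, 2, 2]

Answer: M ≅ ℤ/2 ⊕ ℤ/2 ⊕ ℤ/2 ⊕ ℤ/2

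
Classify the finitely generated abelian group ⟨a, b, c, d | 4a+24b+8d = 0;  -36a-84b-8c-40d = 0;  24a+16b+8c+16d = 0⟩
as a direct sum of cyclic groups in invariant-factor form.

rank_ℚ(R)=3; free=4−3=1
SNF(R) diag = [4, 4, 8] → torsion [4, 4, 8]

Answer: M ≅ ℤ^1 ⊕ ℤ/4 ⊕ ℤ/4 ⊕ ℤ/8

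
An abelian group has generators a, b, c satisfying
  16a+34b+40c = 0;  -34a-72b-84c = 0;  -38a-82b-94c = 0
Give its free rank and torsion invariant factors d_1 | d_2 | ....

Answer: M ≅ ℤ/2 ⊕ ℤ/2 ⊕ ℤ/6

Derivation:
rank_ℚ(R)=3; free=3−3=0
SNF(R) diag = [2, 2, 6] → torsion [2, 2, 6]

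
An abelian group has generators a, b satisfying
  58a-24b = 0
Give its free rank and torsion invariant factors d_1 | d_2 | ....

rank_ℚ(R)=1; free=2−1=1
SNF(R) diag = [2] → torsion [2]

Answer: M ≅ ℤ^1 ⊕ ℤ/2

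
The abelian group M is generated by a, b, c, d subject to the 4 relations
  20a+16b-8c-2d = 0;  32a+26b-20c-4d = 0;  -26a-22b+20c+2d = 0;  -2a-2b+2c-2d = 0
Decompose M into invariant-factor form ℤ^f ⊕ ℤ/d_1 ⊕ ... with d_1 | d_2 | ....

Answer: M ≅ ℤ/2 ⊕ ℤ/2 ⊕ ℤ/6 ⊕ ℤ/6

Derivation:
rank_ℚ(R)=4; free=4−4=0
SNF(R) diag = [2, 2, 6, 6] → torsion [2, 2, 6, 6]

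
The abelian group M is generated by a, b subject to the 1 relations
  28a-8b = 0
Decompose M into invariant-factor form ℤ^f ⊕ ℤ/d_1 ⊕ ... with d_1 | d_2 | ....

rank_ℚ(R)=1; free=2−1=1
SNF(R) diag = [4] → torsion [4]

Answer: M ≅ ℤ^1 ⊕ ℤ/4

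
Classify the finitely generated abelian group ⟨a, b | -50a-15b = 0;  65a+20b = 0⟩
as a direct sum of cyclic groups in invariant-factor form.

rank_ℚ(R)=2; free=2−2=0
SNF(R) diag = [5, 5] → torsion [5, 5]

Answer: M ≅ ℤ/5 ⊕ ℤ/5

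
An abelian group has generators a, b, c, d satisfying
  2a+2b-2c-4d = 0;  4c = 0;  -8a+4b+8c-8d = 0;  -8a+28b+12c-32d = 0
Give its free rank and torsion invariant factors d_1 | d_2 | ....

rank_ℚ(R)=4; free=4−4=0
SNF(R) diag = [2, 4, 12, 24] → torsion [2, 4, 12, 24]

Answer: M ≅ ℤ/2 ⊕ ℤ/4 ⊕ ℤ/12 ⊕ ℤ/24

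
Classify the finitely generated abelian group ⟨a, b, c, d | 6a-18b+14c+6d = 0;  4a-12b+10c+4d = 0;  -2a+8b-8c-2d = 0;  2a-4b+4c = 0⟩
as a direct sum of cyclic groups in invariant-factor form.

Answer: M ≅ ℤ/2 ⊕ ℤ/2 ⊕ ℤ/2 ⊕ ℤ/2

Derivation:
rank_ℚ(R)=4; free=4−4=0
SNF(R) diag = [2, 2, 2, 2] → torsion [2, 2, 2, 2]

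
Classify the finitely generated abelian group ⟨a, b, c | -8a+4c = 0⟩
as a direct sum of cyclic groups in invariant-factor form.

rank_ℚ(R)=1; free=3−1=2
SNF(R) diag = [4] → torsion [4]

Answer: M ≅ ℤ^2 ⊕ ℤ/4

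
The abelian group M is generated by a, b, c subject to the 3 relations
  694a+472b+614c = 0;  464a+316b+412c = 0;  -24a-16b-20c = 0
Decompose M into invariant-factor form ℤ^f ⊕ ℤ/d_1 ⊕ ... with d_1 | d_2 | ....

rank_ℚ(R)=3; free=3−3=0
SNF(R) diag = [2, 4, 4] → torsion [2, 4, 4]

Answer: M ≅ ℤ/2 ⊕ ℤ/4 ⊕ ℤ/4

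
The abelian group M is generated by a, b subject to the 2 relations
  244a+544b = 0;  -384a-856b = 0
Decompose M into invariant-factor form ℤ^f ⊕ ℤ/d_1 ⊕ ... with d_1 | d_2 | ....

rank_ℚ(R)=2; free=2−2=0
SNF(R) diag = [4, 8] → torsion [4, 8]

Answer: M ≅ ℤ/4 ⊕ ℤ/8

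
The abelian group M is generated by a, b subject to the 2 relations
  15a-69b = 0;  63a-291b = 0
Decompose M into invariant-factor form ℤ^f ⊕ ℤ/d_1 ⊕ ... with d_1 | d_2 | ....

Answer: M ≅ ℤ/3 ⊕ ℤ/6

Derivation:
rank_ℚ(R)=2; free=2−2=0
SNF(R) diag = [3, 6] → torsion [3, 6]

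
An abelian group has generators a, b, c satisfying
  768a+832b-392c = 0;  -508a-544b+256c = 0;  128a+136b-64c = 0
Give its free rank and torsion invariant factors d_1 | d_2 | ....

Answer: M ≅ ℤ/4 ⊕ ℤ/8 ⊕ ℤ/8

Derivation:
rank_ℚ(R)=3; free=3−3=0
SNF(R) diag = [4, 8, 8] → torsion [4, 8, 8]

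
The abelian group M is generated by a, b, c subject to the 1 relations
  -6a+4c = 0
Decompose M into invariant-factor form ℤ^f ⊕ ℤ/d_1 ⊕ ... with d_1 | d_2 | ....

Answer: M ≅ ℤ^2 ⊕ ℤ/2

Derivation:
rank_ℚ(R)=1; free=3−1=2
SNF(R) diag = [2] → torsion [2]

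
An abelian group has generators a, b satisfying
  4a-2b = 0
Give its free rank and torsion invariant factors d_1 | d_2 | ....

Answer: M ≅ ℤ^1 ⊕ ℤ/2

Derivation:
rank_ℚ(R)=1; free=2−1=1
SNF(R) diag = [2] → torsion [2]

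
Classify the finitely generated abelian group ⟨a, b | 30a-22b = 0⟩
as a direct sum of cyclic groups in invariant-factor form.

Answer: M ≅ ℤ^1 ⊕ ℤ/2

Derivation:
rank_ℚ(R)=1; free=2−1=1
SNF(R) diag = [2] → torsion [2]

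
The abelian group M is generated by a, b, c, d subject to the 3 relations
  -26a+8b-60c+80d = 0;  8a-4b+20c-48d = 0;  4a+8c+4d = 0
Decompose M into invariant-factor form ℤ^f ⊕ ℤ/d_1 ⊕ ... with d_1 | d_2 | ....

rank_ℚ(R)=3; free=4−3=1
SNF(R) diag = [2, 4, 12] → torsion [2, 4, 12]

Answer: M ≅ ℤ^1 ⊕ ℤ/2 ⊕ ℤ/4 ⊕ ℤ/12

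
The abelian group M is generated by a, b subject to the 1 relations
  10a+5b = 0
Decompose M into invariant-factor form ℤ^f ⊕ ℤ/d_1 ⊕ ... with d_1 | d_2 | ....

rank_ℚ(R)=1; free=2−1=1
SNF(R) diag = [5] → torsion [5]

Answer: M ≅ ℤ^1 ⊕ ℤ/5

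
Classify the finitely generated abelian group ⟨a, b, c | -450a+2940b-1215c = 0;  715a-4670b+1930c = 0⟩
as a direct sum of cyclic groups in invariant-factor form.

rank_ℚ(R)=2; free=3−2=1
SNF(R) diag = [5, 15] → torsion [5, 15]

Answer: M ≅ ℤ^1 ⊕ ℤ/5 ⊕ ℤ/15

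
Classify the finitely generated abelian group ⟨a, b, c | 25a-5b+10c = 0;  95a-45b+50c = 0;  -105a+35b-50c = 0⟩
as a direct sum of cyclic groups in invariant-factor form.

Answer: M ≅ ℤ/5 ⊕ ℤ/10 ⊕ ℤ/20

Derivation:
rank_ℚ(R)=3; free=3−3=0
SNF(R) diag = [5, 10, 20] → torsion [5, 10, 20]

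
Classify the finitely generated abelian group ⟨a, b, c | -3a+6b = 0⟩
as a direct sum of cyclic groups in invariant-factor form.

Answer: M ≅ ℤ^2 ⊕ ℤ/3

Derivation:
rank_ℚ(R)=1; free=3−1=2
SNF(R) diag = [3] → torsion [3]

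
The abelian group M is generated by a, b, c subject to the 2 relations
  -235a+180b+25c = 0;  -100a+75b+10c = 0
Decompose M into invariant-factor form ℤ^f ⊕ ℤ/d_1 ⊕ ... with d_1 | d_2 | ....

rank_ℚ(R)=2; free=3−2=1
SNF(R) diag = [5, 15] → torsion [5, 15]

Answer: M ≅ ℤ^1 ⊕ ℤ/5 ⊕ ℤ/15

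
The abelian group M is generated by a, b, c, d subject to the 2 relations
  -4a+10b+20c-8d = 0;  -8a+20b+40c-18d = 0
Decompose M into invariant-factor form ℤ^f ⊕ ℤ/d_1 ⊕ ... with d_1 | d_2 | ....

rank_ℚ(R)=2; free=4−2=2
SNF(R) diag = [2, 2] → torsion [2, 2]

Answer: M ≅ ℤ^2 ⊕ ℤ/2 ⊕ ℤ/2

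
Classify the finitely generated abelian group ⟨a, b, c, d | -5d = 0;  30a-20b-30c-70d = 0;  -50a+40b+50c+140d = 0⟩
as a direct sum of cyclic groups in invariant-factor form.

rank_ℚ(R)=3; free=4−3=1
SNF(R) diag = [5, 10, 20] → torsion [5, 10, 20]

Answer: M ≅ ℤ^1 ⊕ ℤ/5 ⊕ ℤ/10 ⊕ ℤ/20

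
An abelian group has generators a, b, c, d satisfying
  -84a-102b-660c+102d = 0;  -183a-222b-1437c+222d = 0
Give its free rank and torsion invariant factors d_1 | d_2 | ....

rank_ℚ(R)=2; free=4−2=2
SNF(R) diag = [3, 6] → torsion [3, 6]

Answer: M ≅ ℤ^2 ⊕ ℤ/3 ⊕ ℤ/6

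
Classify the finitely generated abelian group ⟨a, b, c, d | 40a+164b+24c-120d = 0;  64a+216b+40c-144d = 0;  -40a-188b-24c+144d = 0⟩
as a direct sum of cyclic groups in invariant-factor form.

rank_ℚ(R)=3; free=4−3=1
SNF(R) diag = [4, 8, 24] → torsion [4, 8, 24]

Answer: M ≅ ℤ^1 ⊕ ℤ/4 ⊕ ℤ/8 ⊕ ℤ/24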